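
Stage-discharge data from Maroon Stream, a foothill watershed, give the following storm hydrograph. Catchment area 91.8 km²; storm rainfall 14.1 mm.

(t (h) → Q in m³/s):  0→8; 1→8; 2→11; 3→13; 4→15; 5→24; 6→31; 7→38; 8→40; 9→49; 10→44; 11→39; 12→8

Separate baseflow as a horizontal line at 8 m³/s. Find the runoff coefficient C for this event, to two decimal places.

ΣQ_DR = 224.0 m³/s; V = ΣQ_DR·Δt = 8.064 × 10^5 m³.
Runoff depth d = V / A = 8.784 mm.
C = d / P = 8.784 / 14.1 = 0.62.

C ≈ 0.62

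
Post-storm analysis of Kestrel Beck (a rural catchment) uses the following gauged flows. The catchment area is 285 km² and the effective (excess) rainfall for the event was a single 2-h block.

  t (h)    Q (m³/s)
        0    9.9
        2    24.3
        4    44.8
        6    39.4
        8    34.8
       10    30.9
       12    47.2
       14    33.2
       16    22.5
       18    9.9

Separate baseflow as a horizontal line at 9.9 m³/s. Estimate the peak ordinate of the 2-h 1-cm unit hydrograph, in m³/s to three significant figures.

Direct runoff: 0.0, 14.4, 34.9, 29.5, 24.9, 21.0, 37.3, 23.3, 12.6, 0.0 m³/s; ΣQ_DR = 197.9 m³/s, peak = 37.3 m³/s.
Runoff depth d = ΣQ_DR·Δt / A = 197.9 × 7200 / (285 km²) = 5.000 mm.
The 1-cm UH is the DRH scaled by (10 mm)/d, so U_p = 37.3 × 10/5.000 = 74.6 m³/s.

U_p ≈ 74.6 m³/s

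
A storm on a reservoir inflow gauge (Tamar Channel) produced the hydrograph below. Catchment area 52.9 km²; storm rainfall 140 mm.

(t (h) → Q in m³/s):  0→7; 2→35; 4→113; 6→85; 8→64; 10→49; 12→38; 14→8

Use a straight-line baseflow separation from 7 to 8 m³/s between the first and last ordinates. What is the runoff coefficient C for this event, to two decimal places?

C ≈ 0.33

ΣQ_DR = 339.0 m³/s; V = ΣQ_DR·Δt = 2.441 × 10^6 m³.
Runoff depth d = V / A = 46.14 mm.
C = d / P = 46.14 / 140 = 0.33.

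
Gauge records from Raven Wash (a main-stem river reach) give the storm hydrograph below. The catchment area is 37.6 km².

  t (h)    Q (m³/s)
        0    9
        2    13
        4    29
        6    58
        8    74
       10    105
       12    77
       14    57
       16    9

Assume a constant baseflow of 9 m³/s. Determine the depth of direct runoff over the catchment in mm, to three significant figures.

d ≈ 67.0 mm

Direct runoff: 0.0, 4.0, 20.0, 49.0, 65.0, 96.0, 68.0, 48.0, 0.0 m³/s; ΣQ_DR = 350.0 m³/s.
V = ΣQ_DR · Δt = 350.0 × 7200 s = 2.520 × 10^6 m³.
Over A = 37.6 km², depth = V / A = 67.0 mm.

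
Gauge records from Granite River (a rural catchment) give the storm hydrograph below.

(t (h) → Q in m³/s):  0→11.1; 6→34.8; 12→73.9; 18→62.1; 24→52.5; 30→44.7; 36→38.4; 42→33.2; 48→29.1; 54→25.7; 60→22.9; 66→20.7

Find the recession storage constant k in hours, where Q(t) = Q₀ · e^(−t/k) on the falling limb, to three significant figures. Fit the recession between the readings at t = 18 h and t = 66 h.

On the falling limb, Q drops from 62.1 to 20.7 m³/s between t = 18 h and t = 66 h (Δt = 48 h).
k = −Δt / ln(Q₂/Q₁) = −48 / ln(20.7/62.1) = 43.7 h.

k ≈ 43.7 h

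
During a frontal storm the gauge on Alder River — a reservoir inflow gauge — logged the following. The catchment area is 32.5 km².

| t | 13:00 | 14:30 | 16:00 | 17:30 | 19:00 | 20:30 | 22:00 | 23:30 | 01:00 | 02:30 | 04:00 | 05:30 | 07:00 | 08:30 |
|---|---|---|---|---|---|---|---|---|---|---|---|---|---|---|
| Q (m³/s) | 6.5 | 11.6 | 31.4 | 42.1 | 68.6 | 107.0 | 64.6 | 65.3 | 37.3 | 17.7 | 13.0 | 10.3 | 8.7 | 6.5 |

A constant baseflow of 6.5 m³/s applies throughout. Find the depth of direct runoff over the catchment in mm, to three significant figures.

d ≈ 66.4 mm

Direct runoff: 0.0, 5.1, 24.9, 35.6, 62.1, 100.5, 58.1, 58.8, 30.8, 11.2, 6.5, 3.8, 2.2, 0.0 m³/s; ΣQ_DR = 399.6 m³/s.
V = ΣQ_DR · Δt = 399.6 × 5400 s = 2.158 × 10^6 m³.
Over A = 32.5 km², depth = V / A = 66.4 mm.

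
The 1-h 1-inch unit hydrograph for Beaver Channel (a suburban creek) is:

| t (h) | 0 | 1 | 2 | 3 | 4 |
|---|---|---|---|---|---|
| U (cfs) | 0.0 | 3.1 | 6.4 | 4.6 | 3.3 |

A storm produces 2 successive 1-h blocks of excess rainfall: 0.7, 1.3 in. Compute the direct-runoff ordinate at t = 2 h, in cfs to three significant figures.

By discrete convolution, Q_j = Σ (P_i / 1 in) · U_{j−i}.
At t = 2 h (j=2): Q = (0.7/1)·6.4 + (1.3/1)·3.1 = 8.51 cfs.

Q ≈ 8.51 cfs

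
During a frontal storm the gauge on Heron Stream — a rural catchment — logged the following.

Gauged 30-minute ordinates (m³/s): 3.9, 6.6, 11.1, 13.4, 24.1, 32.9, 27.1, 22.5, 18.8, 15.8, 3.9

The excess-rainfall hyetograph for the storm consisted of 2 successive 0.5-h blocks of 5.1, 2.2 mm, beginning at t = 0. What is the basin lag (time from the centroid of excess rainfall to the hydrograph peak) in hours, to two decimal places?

Centroid of excess rainfall: t_c = Σ P_i·t̄_i / ΣP_i = 0.4007 h (block centres at 0.25, 0.75 h).
Hydrograph peak occurs at t = 2.5 h, so basin lag t_L = 2.5 − 0.4007 = 2.10 h.

t_L ≈ 2.10 h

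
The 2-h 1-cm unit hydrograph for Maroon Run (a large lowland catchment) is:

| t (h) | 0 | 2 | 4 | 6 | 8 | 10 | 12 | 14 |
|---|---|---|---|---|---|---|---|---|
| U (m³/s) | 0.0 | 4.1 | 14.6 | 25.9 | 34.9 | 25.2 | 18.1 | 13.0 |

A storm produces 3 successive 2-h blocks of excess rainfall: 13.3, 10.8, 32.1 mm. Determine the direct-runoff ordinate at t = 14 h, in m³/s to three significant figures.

Q ≈ 118 m³/s

By discrete convolution, Q_j = Σ (P_i / 10 mm) · U_{j−i}.
At t = 14 h (j=7): Q = (13.3/10)·13.0 + (10.8/10)·18.1 + (32.1/10)·25.2 = 118 m³/s.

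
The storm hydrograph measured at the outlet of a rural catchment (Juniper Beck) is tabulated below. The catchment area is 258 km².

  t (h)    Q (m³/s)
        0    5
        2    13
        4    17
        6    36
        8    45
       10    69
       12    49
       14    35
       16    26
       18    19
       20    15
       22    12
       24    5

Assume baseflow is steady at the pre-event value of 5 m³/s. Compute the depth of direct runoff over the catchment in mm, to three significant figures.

d ≈ 7.84 mm

Direct runoff: 0.0, 8.0, 12.0, 31.0, 40.0, 64.0, 44.0, 30.0, 21.0, 14.0, 10.0, 7.0, 0.0 m³/s; ΣQ_DR = 281.0 m³/s.
V = ΣQ_DR · Δt = 281.0 × 7200 s = 2.023 × 10^6 m³.
Over A = 258 km², depth = V / A = 7.84 mm.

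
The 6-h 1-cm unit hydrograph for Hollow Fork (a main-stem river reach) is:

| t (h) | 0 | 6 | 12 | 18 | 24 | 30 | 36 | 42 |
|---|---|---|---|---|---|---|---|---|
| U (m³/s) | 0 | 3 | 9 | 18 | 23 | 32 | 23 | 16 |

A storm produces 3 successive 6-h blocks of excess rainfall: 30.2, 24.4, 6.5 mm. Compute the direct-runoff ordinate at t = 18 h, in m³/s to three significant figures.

Q ≈ 78.3 m³/s

By discrete convolution, Q_j = Σ (P_i / 10 mm) · U_{j−i}.
At t = 18 h (j=3): Q = (30.2/10)·18 + (24.4/10)·9 + (6.5/10)·3 = 78.3 m³/s.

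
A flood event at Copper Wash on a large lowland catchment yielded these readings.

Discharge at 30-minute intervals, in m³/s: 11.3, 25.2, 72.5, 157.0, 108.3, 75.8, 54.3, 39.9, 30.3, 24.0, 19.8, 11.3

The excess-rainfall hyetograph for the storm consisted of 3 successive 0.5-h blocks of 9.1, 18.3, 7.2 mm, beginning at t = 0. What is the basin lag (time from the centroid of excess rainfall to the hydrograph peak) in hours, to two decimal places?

Centroid of excess rainfall: t_c = Σ P_i·t̄_i / ΣP_i = 0.7225 h (block centres at 0.25, 0.75, 1.25 h).
Hydrograph peak occurs at t = 1.5 h, so basin lag t_L = 1.5 − 0.7225 = 0.78 h.

t_L ≈ 0.78 h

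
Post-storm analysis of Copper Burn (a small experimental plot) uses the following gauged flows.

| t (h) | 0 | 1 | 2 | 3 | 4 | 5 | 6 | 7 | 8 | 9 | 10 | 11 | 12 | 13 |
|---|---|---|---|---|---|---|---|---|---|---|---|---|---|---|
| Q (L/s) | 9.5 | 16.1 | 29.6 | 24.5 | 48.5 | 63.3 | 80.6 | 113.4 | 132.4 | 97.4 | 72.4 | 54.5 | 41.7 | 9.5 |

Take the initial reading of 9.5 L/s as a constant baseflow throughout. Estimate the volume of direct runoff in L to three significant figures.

Direct-runoff ordinates (Q − Q_b): 0.0, 6.6, 20.1, 15.0, 39.0, 53.8, 71.1, 103.9, 122.9, 87.9, 62.9, 45.0, 32.2, 0.0 L/s.
ΣQ_DR = 660.4 L/s.
With Δt = 1 h = 3600 s, V = ΣQ_DR · Δt = 660.4 × 3600 = 2.38 × 10^6 L.

V ≈ 2.38 × 10^6 L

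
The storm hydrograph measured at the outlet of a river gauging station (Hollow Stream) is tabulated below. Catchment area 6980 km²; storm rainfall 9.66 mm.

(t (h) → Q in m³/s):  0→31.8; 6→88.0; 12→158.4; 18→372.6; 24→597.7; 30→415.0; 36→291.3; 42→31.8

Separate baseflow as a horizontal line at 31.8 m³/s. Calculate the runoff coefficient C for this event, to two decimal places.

C ≈ 0.55

ΣQ_DR = 1732 m³/s; V = ΣQ_DR·Δt = 3.742 × 10^7 m³.
Runoff depth d = V / A = 5.360 mm.
C = d / P = 5.360 / 9.66 = 0.55.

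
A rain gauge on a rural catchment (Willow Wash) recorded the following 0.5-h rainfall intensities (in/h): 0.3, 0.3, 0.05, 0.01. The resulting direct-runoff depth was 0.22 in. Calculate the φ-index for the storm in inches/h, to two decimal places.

Only the 2 blocks with intensity above φ contribute runoff: 0.3, 0.3 in/h.
Σ(I−φ)·Δt = d  ⇒  (0.3+0.3 − 2φ)·0.5 = 0.22
φ = (0.6000 − 0.22/0.5) / 2 = 0.08 in/h.

φ ≈ 0.08 in/h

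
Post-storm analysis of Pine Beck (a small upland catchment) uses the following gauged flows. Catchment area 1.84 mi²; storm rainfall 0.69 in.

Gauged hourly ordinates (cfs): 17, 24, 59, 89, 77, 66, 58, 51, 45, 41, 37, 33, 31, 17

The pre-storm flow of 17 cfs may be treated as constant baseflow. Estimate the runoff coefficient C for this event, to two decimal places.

C ≈ 0.50

ΣQ_DR = 407.0 cfs; V = ΣQ_DR·Δt = 1.465 × 10^6 ft³.
Runoff depth d = V / A = 0.3428 in.
C = d / P = 0.3428 / 0.69 = 0.50.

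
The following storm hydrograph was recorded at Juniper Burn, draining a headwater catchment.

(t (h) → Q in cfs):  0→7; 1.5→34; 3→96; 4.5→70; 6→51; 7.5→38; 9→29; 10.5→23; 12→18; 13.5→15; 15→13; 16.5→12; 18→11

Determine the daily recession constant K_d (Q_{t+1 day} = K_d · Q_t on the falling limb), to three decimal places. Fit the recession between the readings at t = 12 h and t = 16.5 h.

Between t = 12 h and t = 16.5 h the flow falls from 18 to 12 cfs over 3×1.5 h = 4.5 h.
Per-interval ratio K = (12/18)^(1/3) = 0.8736; K_d = K^(24/1.5) = 0.115.

K_d ≈ 0.115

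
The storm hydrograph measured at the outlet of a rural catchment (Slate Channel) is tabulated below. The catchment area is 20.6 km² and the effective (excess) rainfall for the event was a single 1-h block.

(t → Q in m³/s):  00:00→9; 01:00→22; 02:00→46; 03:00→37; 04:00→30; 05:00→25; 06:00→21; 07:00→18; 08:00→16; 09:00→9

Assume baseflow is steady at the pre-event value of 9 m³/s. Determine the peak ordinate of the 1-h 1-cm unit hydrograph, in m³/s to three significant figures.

U_p ≈ 14.8 m³/s

Direct runoff: 0.0, 13.0, 37.0, 28.0, 21.0, 16.0, 12.0, 9.0, 7.0, 0.0 m³/s; ΣQ_DR = 143.0 m³/s, peak = 37.0 m³/s.
Runoff depth d = ΣQ_DR·Δt / A = 143.0 × 3600 / (20.6 km²) = 24.99 mm.
The 1-cm UH is the DRH scaled by (10 mm)/d, so U_p = 37.0 × 10/24.99 = 14.8 m³/s.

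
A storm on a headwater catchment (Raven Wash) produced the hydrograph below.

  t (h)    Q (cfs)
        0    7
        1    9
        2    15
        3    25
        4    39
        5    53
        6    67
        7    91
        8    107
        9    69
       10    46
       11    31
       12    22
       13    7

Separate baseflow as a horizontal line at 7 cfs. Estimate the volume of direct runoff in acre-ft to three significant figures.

Direct-runoff ordinates (Q − Q_b): 0.0, 2.0, 8.0, 18.0, 32.0, 46.0, 60.0, 84.0, 100.0, 62.0, 39.0, 24.0, 15.0, 0.0 cfs.
ΣQ_DR = 490.0 cfs.
With Δt = 1 h = 3600 s, V = ΣQ_DR · Δt = 490.0 × 3600 = 1.76 × 10^6 ft³ = 40.5 acre-ft.

V ≈ 40.5 acre-ft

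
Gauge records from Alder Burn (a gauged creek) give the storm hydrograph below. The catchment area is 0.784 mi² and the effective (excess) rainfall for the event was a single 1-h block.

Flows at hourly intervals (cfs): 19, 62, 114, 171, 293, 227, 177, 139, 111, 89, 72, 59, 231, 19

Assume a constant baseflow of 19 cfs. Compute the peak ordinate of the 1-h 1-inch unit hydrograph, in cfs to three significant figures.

Direct runoff: 0.0, 43.0, 95.0, 152.0, 274.0, 208.0, 158.0, 120.0, 92.0, 70.0, 53.0, 40.0, 212.0, 0.0 cfs; ΣQ_DR = 1517 cfs, peak = 274.0 cfs.
Runoff depth d = ΣQ_DR·Δt / A = 1517 × 3600 / (0.784 mi²) = 2.998 in.
The 1-inch UH is the DRH scaled by (1 in)/d, so U_p = 274.0 × 1/2.998 = 91.4 cfs.

U_p ≈ 91.4 cfs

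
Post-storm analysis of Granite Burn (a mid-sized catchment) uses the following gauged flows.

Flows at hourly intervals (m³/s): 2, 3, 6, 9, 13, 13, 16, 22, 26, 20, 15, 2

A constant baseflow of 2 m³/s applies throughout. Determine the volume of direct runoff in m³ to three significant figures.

Direct-runoff ordinates (Q − Q_b): 0.0, 1.0, 4.0, 7.0, 11.0, 11.0, 14.0, 20.0, 24.0, 18.0, 13.0, 0.0 m³/s.
ΣQ_DR = 123.0 m³/s.
With Δt = 1 h = 3600 s, V = ΣQ_DR · Δt = 123.0 × 3600 = 4.43 × 10^5 m³.

V ≈ 4.43 × 10^5 m³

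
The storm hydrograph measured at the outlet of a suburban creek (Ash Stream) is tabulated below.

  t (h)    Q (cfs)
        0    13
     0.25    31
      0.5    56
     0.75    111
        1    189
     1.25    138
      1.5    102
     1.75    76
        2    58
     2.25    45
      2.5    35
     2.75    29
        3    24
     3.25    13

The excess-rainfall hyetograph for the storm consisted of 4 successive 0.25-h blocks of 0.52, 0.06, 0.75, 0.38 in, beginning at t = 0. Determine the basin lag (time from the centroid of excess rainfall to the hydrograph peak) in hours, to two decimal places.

t_L ≈ 0.48 h

Centroid of excess rainfall: t_c = Σ P_i·t̄_i / ΣP_i = 0.5197 h (block centres at 0.125, 0.375, 0.625, 0.875 h).
Hydrograph peak occurs at t = 1 h, so basin lag t_L = 1 − 0.5197 = 0.48 h.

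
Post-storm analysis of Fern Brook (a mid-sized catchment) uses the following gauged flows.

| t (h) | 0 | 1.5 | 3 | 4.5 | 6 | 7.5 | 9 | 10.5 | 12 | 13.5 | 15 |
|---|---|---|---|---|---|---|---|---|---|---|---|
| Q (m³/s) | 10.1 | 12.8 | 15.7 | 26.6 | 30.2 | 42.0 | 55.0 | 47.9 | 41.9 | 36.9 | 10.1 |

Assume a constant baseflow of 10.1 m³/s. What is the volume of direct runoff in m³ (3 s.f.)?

Direct-runoff ordinates (Q − Q_b): 0.0, 2.7, 5.6, 16.5, 20.1, 31.9, 44.9, 37.8, 31.8, 26.8, 0.0 m³/s.
ΣQ_DR = 218.1 m³/s.
With Δt = 1.5 h = 5400 s, V = ΣQ_DR · Δt = 218.1 × 5400 = 1.18 × 10^6 m³.

V ≈ 1.18 × 10^6 m³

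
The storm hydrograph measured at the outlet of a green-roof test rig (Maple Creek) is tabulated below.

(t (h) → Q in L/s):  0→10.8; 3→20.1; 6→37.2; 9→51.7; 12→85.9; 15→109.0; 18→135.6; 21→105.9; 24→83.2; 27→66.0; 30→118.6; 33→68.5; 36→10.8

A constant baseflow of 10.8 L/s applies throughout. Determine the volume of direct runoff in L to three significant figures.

V ≈ 8.24 × 10^6 L

Direct-runoff ordinates (Q − Q_b): 0.0, 9.3, 26.4, 40.9, 75.1, 98.2, 124.8, 95.1, 72.4, 55.2, 107.8, 57.7, 0.0 L/s.
ΣQ_DR = 762.9 L/s.
With Δt = 3 h = 10800 s, V = ΣQ_DR · Δt = 762.9 × 10800 = 8.24 × 10^6 L.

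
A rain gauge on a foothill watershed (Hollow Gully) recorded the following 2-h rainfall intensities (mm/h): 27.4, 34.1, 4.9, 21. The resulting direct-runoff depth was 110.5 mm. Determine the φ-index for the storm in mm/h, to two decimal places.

φ ≈ 9.08 mm/h

Only the 3 blocks with intensity above φ contribute runoff: 27.4, 34.1, 21 mm/h.
Σ(I−φ)·Δt = d  ⇒  (27.4+34.1+21 − 3φ)·2 = 110.5
φ = (82.50 − 110.5/2) / 3 = 9.08 mm/h.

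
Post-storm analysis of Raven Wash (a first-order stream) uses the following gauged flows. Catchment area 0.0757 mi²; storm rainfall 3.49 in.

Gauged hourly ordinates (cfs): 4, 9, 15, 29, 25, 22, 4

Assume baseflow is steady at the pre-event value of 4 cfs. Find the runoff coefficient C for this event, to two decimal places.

C ≈ 0.47

ΣQ_DR = 80.00 cfs; V = ΣQ_DR·Δt = 2.880 × 10^5 ft³.
Runoff depth d = V / A = 1.638 in.
C = d / P = 1.638 / 3.49 = 0.47.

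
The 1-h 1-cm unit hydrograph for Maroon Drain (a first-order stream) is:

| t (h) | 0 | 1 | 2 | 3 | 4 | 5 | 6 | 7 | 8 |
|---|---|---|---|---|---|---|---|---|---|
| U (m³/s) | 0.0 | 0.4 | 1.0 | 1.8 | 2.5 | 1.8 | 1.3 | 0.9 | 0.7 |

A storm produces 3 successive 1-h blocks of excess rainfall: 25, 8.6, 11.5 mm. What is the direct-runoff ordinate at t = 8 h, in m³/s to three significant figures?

By discrete convolution, Q_j = Σ (P_i / 10 mm) · U_{j−i}.
At t = 8 h (j=8): Q = (25/10)·0.7 + (8.6/10)·0.9 + (11.5/10)·1.3 = 4.02 m³/s.

Q ≈ 4.02 m³/s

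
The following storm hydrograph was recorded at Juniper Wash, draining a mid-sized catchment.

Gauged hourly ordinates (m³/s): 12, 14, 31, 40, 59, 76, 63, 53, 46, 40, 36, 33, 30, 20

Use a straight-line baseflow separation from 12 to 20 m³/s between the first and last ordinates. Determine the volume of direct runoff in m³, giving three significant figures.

V ≈ 1.18 × 10^6 m³

Direct-runoff ordinates (Q − Q_b): 0.00, 1.38, 17.77, 26.15, 44.54, 60.92, 47.31, 36.69, 29.08, 22.46, 17.85, 14.23, 10.62, 0.00 m³/s.
ΣQ_DR = 329.0 m³/s.
With Δt = 1 h = 3600 s, V = ΣQ_DR · Δt = 329.0 × 3600 = 1.18 × 10^6 m³.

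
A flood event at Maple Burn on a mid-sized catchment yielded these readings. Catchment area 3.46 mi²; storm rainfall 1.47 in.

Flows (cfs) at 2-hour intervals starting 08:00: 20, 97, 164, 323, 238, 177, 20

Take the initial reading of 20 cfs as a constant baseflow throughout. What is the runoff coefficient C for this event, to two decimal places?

ΣQ_DR = 899.0 cfs; V = ΣQ_DR·Δt = 6.473 × 10^6 ft³.
Runoff depth d = V / A = 0.8052 in.
C = d / P = 0.8052 / 1.47 = 0.55.

C ≈ 0.55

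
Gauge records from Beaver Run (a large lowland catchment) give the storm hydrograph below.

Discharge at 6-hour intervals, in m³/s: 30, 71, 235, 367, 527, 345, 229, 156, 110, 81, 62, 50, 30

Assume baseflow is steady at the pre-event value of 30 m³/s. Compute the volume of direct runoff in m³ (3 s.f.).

Direct-runoff ordinates (Q − Q_b): 0.0, 41.0, 205.0, 337.0, 497.0, 315.0, 199.0, 126.0, 80.0, 51.0, 32.0, 20.0, 0.0 m³/s.
ΣQ_DR = 1903 m³/s.
With Δt = 6 h = 21600 s, V = ΣQ_DR · Δt = 1903 × 21600 = 4.11 × 10^7 m³.

V ≈ 4.11 × 10^7 m³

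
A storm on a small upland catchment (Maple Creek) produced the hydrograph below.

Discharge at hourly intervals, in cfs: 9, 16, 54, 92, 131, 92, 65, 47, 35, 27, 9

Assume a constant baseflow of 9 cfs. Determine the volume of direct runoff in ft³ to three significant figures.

Direct-runoff ordinates (Q − Q_b): 0.0, 7.0, 45.0, 83.0, 122.0, 83.0, 56.0, 38.0, 26.0, 18.0, 0.0 cfs.
ΣQ_DR = 478.0 cfs.
With Δt = 1 h = 3600 s, V = ΣQ_DR · Δt = 478.0 × 3600 = 1.72 × 10^6 ft³.

V ≈ 1.72 × 10^6 ft³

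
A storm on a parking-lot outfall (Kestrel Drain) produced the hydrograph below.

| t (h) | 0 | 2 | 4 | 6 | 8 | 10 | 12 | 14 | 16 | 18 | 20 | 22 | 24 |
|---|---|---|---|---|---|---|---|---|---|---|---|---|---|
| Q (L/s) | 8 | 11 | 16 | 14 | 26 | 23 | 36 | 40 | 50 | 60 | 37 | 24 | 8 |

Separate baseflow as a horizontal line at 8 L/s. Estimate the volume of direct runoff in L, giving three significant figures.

V ≈ 1.79 × 10^6 L

Direct-runoff ordinates (Q − Q_b): 0.0, 3.0, 8.0, 6.0, 18.0, 15.0, 28.0, 32.0, 42.0, 52.0, 29.0, 16.0, 0.0 L/s.
ΣQ_DR = 249.0 L/s.
With Δt = 2 h = 7200 s, V = ΣQ_DR · Δt = 249.0 × 7200 = 1.79 × 10^6 L.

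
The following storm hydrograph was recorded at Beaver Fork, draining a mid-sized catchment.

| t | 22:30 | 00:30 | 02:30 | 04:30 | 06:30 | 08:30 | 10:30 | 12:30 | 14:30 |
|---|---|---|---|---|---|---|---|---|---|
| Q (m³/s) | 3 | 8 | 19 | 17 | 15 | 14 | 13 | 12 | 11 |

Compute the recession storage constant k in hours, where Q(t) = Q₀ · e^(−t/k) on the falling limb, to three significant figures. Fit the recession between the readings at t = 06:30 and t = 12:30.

k ≈ 26.9 h

On the falling limb, Q drops from 15 to 12 m³/s between t = 06:30 and t = 12:30 (Δt = 6 h).
k = −Δt / ln(Q₂/Q₁) = −6 / ln(12/15) = 26.9 h.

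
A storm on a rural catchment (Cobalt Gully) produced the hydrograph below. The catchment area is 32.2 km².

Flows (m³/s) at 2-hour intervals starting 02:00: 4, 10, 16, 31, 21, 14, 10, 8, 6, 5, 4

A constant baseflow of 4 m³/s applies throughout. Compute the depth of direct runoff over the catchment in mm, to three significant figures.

Direct runoff: 0.0, 6.0, 12.0, 27.0, 17.0, 10.0, 6.0, 4.0, 2.0, 1.0, 0.0 m³/s; ΣQ_DR = 85.00 m³/s.
V = ΣQ_DR · Δt = 85.00 × 7200 s = 6.120 × 10^5 m³.
Over A = 32.2 km², depth = V / A = 19.0 mm.

d ≈ 19.0 mm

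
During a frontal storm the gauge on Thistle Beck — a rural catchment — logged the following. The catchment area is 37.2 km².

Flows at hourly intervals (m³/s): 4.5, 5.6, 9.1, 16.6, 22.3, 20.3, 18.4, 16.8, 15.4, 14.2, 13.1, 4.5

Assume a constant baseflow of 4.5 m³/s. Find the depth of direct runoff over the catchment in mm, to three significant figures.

Direct runoff: 0.0, 1.1, 4.6, 12.1, 17.8, 15.8, 13.9, 12.3, 10.9, 9.7, 8.6, 0.0 m³/s; ΣQ_DR = 106.8 m³/s.
V = ΣQ_DR · Δt = 106.8 × 3600 s = 3.845 × 10^5 m³.
Over A = 37.2 km², depth = V / A = 10.3 mm.

d ≈ 10.3 mm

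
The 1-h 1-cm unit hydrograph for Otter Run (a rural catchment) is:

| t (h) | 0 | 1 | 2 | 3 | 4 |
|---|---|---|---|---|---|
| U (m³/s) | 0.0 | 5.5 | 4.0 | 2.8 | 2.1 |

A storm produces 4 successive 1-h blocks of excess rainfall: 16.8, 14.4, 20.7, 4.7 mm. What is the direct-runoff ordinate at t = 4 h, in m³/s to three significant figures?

By discrete convolution, Q_j = Σ (P_i / 10 mm) · U_{j−i}.
At t = 4 h (j=4): Q = (16.8/10)·2.1 + (14.4/10)·2.8 + (20.7/10)·4.0 + (4.7/10)·5.5 = 18.4 m³/s.

Q ≈ 18.4 m³/s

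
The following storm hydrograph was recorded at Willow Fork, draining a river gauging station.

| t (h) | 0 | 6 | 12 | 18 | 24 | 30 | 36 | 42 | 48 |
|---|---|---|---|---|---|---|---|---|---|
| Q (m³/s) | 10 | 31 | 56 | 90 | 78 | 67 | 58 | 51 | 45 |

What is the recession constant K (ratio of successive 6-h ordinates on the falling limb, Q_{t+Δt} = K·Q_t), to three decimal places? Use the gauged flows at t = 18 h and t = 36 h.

K ≈ 0.864

Using the recession-limb readings at t = 18 h and t = 36 h: Q falls from 90 to 58 m³/s over 3 intervals.
K = (Q₂/Q₁)^(1/3) = (58/90)^(1/3) = 0.864.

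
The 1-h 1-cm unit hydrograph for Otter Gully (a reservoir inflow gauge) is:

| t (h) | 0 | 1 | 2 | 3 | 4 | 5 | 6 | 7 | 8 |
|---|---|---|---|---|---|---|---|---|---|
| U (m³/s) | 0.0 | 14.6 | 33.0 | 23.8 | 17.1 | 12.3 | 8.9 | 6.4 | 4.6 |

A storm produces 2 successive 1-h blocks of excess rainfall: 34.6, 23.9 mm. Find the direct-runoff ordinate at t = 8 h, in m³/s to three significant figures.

Q ≈ 31.2 m³/s

By discrete convolution, Q_j = Σ (P_i / 10 mm) · U_{j−i}.
At t = 8 h (j=8): Q = (34.6/10)·4.6 + (23.9/10)·6.4 = 31.2 m³/s.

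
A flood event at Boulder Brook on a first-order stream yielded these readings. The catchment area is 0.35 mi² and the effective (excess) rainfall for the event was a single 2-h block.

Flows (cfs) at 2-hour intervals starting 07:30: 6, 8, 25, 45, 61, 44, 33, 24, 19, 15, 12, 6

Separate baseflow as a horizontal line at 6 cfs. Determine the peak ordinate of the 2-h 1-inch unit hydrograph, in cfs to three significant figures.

U_p ≈ 27.5 cfs

Direct runoff: 0.0, 2.0, 19.0, 39.0, 55.0, 38.0, 27.0, 18.0, 13.0, 9.0, 6.0, 0.0 cfs; ΣQ_DR = 226.0 cfs, peak = 55.0 cfs.
Runoff depth d = ΣQ_DR·Δt / A = 226.0 × 7200 / (0.35 mi²) = 2.001 in.
The 1-inch UH is the DRH scaled by (1 in)/d, so U_p = 55.0 × 1/2.001 = 27.5 cfs.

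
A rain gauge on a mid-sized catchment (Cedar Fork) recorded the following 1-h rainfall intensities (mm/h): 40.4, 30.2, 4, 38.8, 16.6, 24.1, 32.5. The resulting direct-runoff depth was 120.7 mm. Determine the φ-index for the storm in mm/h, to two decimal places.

φ ≈ 10.32 mm/h

Only the 6 blocks with intensity above φ contribute runoff: 40.4, 30.2, 38.8, 16.6, 24.1, 32.5 mm/h.
Σ(I−φ)·Δt = d  ⇒  (40.4+30.2+38.8+16.6+24.1+32.5 − 6φ)·1 = 120.7
φ = (182.6 − 120.7/1) / 6 = 10.32 mm/h.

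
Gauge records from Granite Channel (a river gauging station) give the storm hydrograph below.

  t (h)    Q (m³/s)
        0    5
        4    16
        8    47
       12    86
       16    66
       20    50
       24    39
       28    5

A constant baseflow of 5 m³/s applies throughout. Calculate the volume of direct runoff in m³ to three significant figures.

V ≈ 3.95 × 10^6 m³

Direct-runoff ordinates (Q − Q_b): 0.0, 11.0, 42.0, 81.0, 61.0, 45.0, 34.0, 0.0 m³/s.
ΣQ_DR = 274.0 m³/s.
With Δt = 4 h = 14400 s, V = ΣQ_DR · Δt = 274.0 × 14400 = 3.95 × 10^6 m³.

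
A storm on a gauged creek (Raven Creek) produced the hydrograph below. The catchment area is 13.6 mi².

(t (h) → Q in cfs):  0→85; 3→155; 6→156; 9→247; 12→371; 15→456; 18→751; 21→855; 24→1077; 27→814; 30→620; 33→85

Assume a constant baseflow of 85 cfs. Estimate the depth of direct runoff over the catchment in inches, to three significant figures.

Direct runoff: 0.0, 70.0, 71.0, 162.0, 286.0, 371.0, 666.0, 770.0, 992.0, 729.0, 535.0, 0.0 cfs; ΣQ_DR = 4652 cfs.
V = ΣQ_DR · Δt = 4652 × 10800 s = 5.024 × 10^7 ft³.
Over A = 13.6 mi², depth = V / A = 1.59 in.

d ≈ 1.59 in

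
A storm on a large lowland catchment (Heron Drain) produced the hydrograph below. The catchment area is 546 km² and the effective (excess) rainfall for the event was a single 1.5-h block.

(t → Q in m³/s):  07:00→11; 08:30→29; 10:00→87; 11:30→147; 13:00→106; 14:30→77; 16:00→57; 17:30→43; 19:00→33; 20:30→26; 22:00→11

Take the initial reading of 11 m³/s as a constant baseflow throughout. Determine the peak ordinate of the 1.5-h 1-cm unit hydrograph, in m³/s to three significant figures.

U_p ≈ 272 m³/s

Direct runoff: 0.0, 18.0, 76.0, 136.0, 95.0, 66.0, 46.0, 32.0, 22.0, 15.0, 0.0 m³/s; ΣQ_DR = 506.0 m³/s, peak = 136.0 m³/s.
Runoff depth d = ΣQ_DR·Δt / A = 506.0 × 5400 / (546 km²) = 5.004 mm.
The 1-cm UH is the DRH scaled by (10 mm)/d, so U_p = 136.0 × 10/5.004 = 272 m³/s.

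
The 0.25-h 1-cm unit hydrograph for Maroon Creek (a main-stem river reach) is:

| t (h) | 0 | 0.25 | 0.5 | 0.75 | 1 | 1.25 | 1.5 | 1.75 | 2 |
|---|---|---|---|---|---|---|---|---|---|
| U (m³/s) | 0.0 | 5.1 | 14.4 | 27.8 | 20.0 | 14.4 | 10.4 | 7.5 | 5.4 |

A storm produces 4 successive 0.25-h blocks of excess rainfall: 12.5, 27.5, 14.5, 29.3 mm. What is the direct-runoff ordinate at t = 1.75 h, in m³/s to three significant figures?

By discrete convolution, Q_j = Σ (P_i / 10 mm) · U_{j−i}.
At t = 1.75 h (j=7): Q = (12.5/10)·7.5 + (27.5/10)·10.4 + (14.5/10)·14.4 + (29.3/10)·20.0 = 117 m³/s.

Q ≈ 117 m³/s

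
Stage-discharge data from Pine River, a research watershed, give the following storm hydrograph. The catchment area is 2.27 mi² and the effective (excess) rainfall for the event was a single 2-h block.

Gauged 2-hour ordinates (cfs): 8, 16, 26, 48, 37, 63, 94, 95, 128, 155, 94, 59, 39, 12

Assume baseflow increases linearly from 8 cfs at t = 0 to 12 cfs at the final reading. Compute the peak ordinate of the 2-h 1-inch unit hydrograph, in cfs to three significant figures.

Direct runoff: 0.00, 7.69, 17.38, 39.08, 27.77, 53.46, 84.15, 84.85, 117.54, 144.23, 82.92, 47.62, 27.31, 0.00 cfs; ΣQ_DR = 734.0 cfs, peak = 144.23 cfs.
Runoff depth d = ΣQ_DR·Δt / A = 734.0 × 7200 / (2.27 mi²) = 1.002 in.
The 1-inch UH is the DRH scaled by (1 in)/d, so U_p = 144.23 × 1/1.002 = 144 cfs.

U_p ≈ 144 cfs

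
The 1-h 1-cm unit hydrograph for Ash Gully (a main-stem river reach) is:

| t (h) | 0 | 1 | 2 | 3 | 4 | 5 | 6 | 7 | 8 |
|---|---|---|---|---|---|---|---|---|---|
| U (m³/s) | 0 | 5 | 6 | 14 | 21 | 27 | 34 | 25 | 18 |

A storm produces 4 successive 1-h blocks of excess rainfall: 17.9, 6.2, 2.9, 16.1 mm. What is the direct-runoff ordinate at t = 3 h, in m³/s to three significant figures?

Q ≈ 30.2 m³/s

By discrete convolution, Q_j = Σ (P_i / 10 mm) · U_{j−i}.
At t = 3 h (j=3): Q = (17.9/10)·14 + (6.2/10)·6 + (2.9/10)·5 + (16.1/10)·0 = 30.2 m³/s.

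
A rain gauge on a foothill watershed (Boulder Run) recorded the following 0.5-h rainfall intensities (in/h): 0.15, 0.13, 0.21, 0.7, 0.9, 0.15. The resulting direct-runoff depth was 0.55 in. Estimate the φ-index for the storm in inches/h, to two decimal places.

φ ≈ 0.25 in/h

Only the 2 blocks with intensity above φ contribute runoff: 0.7, 0.9 in/h.
Σ(I−φ)·Δt = d  ⇒  (0.7+0.9 − 2φ)·0.5 = 0.55
φ = (1.600 − 0.55/0.5) / 2 = 0.25 in/h.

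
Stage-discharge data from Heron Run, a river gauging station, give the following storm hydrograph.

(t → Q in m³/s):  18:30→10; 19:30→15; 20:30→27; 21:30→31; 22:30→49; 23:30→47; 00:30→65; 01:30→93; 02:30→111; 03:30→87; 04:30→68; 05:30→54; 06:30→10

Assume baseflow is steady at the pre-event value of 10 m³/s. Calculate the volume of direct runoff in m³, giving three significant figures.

V ≈ 1.93 × 10^6 m³

Direct-runoff ordinates (Q − Q_b): 0.0, 5.0, 17.0, 21.0, 39.0, 37.0, 55.0, 83.0, 101.0, 77.0, 58.0, 44.0, 0.0 m³/s.
ΣQ_DR = 537.0 m³/s.
With Δt = 1 h = 3600 s, V = ΣQ_DR · Δt = 537.0 × 3600 = 1.93 × 10^6 m³.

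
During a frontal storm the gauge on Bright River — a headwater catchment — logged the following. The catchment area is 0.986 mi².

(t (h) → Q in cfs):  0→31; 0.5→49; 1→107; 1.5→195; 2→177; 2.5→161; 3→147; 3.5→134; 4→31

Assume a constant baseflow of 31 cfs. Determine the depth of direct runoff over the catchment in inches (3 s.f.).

Direct runoff: 0.0, 18.0, 76.0, 164.0, 146.0, 130.0, 116.0, 103.0, 0.0 cfs; ΣQ_DR = 753.0 cfs.
V = ΣQ_DR · Δt = 753.0 × 1800 s = 1.355 × 10^6 ft³.
Over A = 0.986 mi², depth = V / A = 0.592 in.

d ≈ 0.592 in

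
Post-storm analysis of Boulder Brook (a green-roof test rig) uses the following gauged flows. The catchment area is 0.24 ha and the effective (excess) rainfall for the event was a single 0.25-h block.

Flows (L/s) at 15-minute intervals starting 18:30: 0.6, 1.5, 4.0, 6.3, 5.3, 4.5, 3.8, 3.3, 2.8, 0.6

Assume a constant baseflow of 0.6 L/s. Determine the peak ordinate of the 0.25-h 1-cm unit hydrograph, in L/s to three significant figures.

Direct runoff: 0.0, 0.9, 3.4, 5.7, 4.7, 3.9, 3.2, 2.7, 2.2, 0.0 L/s; ΣQ_DR = 26.70 L/s, peak = 5.7 L/s.
Runoff depth d = ΣQ_DR·Δt / A = 26.70 × 900 / (0.24 ha) = 10.01 mm.
The 1-cm UH is the DRH scaled by (10 mm)/d, so U_p = 5.7 × 10/10.01 = 5.69 L/s.

U_p ≈ 5.69 L/s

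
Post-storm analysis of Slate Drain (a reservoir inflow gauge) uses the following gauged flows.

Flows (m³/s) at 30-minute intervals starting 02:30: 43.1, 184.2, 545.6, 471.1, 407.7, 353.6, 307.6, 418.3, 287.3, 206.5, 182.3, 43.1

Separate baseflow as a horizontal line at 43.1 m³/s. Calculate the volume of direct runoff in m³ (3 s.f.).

Direct-runoff ordinates (Q − Q_b): 0.0, 141.1, 502.5, 428.0, 364.6, 310.5, 264.5, 375.2, 244.2, 163.4, 139.2, 0.0 m³/s.
ΣQ_DR = 2933 m³/s.
With Δt = 0.5 h = 1800 s, V = ΣQ_DR · Δt = 2933 × 1800 = 5.28 × 10^6 m³.

V ≈ 5.28 × 10^6 m³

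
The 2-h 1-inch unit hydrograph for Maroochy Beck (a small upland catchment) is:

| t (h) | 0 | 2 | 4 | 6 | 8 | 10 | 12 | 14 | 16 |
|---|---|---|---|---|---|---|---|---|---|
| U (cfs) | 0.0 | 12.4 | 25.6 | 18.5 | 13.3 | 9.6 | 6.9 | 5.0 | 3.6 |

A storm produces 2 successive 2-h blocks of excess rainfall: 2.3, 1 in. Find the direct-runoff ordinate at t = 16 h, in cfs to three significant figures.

Q ≈ 13.3 cfs

By discrete convolution, Q_j = Σ (P_i / 1 in) · U_{j−i}.
At t = 16 h (j=8): Q = (2.3/1)·3.6 + (1/1)·5.0 = 13.3 cfs.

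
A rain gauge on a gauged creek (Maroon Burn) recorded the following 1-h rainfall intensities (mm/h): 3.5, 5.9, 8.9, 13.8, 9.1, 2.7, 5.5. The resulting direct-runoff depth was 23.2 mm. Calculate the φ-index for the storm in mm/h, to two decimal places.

φ ≈ 4.00 mm/h

Only the 5 blocks with intensity above φ contribute runoff: 5.9, 8.9, 13.8, 9.1, 5.5 mm/h.
Σ(I−φ)·Δt = d  ⇒  (5.9+8.9+13.8+9.1+5.5 − 5φ)·1 = 23.2
φ = (43.20 − 23.2/1) / 5 = 4.00 mm/h.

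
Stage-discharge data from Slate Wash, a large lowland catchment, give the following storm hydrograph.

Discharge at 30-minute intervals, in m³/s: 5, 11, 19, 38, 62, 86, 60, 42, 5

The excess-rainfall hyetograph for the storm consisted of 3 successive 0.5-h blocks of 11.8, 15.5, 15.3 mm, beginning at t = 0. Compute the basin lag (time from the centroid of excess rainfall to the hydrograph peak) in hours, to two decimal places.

Centroid of excess rainfall: t_c = Σ P_i·t̄_i / ΣP_i = 0.7911 h (block centres at 0.25, 0.75, 1.25 h).
Hydrograph peak occurs at t = 2.5 h, so basin lag t_L = 2.5 − 0.7911 = 1.71 h.

t_L ≈ 1.71 h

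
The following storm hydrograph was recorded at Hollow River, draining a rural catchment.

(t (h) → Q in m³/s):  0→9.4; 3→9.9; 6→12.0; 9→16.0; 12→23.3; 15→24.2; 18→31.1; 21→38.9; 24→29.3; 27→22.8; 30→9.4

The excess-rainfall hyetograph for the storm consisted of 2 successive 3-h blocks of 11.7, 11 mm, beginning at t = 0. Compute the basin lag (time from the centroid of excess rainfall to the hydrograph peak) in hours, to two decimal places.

Centroid of excess rainfall: t_c = Σ P_i·t̄_i / ΣP_i = 2.9537 h (block centres at 1.5, 4.5 h).
Hydrograph peak occurs at t = 21 h, so basin lag t_L = 21 − 2.9537 = 18.05 h.

t_L ≈ 18.05 h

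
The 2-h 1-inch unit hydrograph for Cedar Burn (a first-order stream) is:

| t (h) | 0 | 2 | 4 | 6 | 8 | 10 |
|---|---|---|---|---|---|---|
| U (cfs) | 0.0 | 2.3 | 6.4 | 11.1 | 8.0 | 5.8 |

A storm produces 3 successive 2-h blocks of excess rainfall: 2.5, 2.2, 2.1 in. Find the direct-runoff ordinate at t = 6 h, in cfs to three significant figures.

Q ≈ 46.7 cfs

By discrete convolution, Q_j = Σ (P_i / 1 in) · U_{j−i}.
At t = 6 h (j=3): Q = (2.5/1)·11.1 + (2.2/1)·6.4 + (2.1/1)·2.3 = 46.7 cfs.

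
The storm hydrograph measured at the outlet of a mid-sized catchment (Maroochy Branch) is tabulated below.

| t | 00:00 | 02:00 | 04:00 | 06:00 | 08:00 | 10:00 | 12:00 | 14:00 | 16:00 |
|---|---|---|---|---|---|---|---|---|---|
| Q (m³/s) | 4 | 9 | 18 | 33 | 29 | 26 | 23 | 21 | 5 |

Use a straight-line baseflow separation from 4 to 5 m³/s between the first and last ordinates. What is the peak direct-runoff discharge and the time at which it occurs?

Q_p = 28.62 m³/s at t = 06:00

Subtracting baseflow gives direct-runoff ordinates: 0.00, 4.88, 13.75, 28.62, 24.50, 21.38, 18.25, 16.12, 0.00 m³/s.
The maximum is 28.62 m³/s, occurring at the reading for t = 06:00.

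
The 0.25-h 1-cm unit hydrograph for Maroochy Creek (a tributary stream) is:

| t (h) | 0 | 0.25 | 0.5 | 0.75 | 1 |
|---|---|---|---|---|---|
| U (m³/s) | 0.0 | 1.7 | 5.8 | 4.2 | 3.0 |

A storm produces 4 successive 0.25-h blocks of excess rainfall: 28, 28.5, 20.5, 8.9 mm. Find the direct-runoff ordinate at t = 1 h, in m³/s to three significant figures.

By discrete convolution, Q_j = Σ (P_i / 10 mm) · U_{j−i}.
At t = 1 h (j=4): Q = (28/10)·3.0 + (28.5/10)·4.2 + (20.5/10)·5.8 + (8.9/10)·1.7 = 33.8 m³/s.

Q ≈ 33.8 m³/s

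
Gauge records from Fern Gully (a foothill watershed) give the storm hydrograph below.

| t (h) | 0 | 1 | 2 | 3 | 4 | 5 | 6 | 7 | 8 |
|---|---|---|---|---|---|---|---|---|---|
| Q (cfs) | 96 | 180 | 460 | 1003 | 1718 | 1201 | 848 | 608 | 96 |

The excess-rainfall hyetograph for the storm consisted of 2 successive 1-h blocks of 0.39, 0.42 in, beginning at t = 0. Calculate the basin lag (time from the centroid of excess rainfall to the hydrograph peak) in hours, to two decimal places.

t_L ≈ 2.98 h

Centroid of excess rainfall: t_c = Σ P_i·t̄_i / ΣP_i = 1.0185 h (block centres at 0.5, 1.5 h).
Hydrograph peak occurs at t = 4 h, so basin lag t_L = 4 − 1.0185 = 2.98 h.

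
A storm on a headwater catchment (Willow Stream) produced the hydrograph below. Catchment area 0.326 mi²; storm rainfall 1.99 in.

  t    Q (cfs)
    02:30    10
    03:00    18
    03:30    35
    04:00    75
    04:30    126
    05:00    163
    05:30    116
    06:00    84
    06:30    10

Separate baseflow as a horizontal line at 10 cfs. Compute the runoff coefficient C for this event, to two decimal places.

ΣQ_DR = 547.0 cfs; V = ΣQ_DR·Δt = 9.846 × 10^5 ft³.
Runoff depth d = V / A = 1.300 in.
C = d / P = 1.300 / 1.99 = 0.65.

C ≈ 0.65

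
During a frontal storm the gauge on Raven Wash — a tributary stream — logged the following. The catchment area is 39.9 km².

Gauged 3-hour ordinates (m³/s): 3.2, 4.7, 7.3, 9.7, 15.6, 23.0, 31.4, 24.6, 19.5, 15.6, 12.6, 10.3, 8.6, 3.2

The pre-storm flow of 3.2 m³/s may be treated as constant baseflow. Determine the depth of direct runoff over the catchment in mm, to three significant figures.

d ≈ 39.1 mm

Direct runoff: 0.0, 1.5, 4.1, 6.5, 12.4, 19.8, 28.2, 21.4, 16.3, 12.4, 9.4, 7.1, 5.4, 0.0 m³/s; ΣQ_DR = 144.5 m³/s.
V = ΣQ_DR · Δt = 144.5 × 10800 s = 1.561 × 10^6 m³.
Over A = 39.9 km², depth = V / A = 39.1 mm.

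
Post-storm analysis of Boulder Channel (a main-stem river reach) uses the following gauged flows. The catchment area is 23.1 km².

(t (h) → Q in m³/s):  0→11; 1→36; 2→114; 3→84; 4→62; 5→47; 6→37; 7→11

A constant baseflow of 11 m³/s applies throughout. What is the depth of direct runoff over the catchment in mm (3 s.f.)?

d ≈ 48.9 mm

Direct runoff: 0.0, 25.0, 103.0, 73.0, 51.0, 36.0, 26.0, 0.0 m³/s; ΣQ_DR = 314.0 m³/s.
V = ΣQ_DR · Δt = 314.0 × 3600 s = 1.130 × 10^6 m³.
Over A = 23.1 km², depth = V / A = 48.9 mm.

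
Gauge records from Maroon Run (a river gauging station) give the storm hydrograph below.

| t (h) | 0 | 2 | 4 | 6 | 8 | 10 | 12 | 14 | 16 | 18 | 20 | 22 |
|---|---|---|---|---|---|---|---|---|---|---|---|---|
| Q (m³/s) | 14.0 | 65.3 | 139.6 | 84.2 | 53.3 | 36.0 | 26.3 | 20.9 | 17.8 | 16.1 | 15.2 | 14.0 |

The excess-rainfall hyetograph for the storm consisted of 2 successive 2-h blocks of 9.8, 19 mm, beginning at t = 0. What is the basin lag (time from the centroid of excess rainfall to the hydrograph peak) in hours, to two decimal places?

Centroid of excess rainfall: t_c = Σ P_i·t̄_i / ΣP_i = 2.3194 h (block centres at 1, 3 h).
Hydrograph peak occurs at t = 4 h, so basin lag t_L = 4 − 2.3194 = 1.68 h.

t_L ≈ 1.68 h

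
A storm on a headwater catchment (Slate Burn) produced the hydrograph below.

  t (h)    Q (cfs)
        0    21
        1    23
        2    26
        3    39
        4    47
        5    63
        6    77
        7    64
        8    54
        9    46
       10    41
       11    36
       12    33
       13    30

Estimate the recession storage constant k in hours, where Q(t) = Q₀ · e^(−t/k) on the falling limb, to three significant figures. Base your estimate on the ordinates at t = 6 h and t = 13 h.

k ≈ 7.43 h

On the falling limb, Q drops from 77 to 30 cfs between t = 6 h and t = 13 h (Δt = 7 h).
k = −Δt / ln(Q₂/Q₁) = −7 / ln(30/77) = 7.43 h.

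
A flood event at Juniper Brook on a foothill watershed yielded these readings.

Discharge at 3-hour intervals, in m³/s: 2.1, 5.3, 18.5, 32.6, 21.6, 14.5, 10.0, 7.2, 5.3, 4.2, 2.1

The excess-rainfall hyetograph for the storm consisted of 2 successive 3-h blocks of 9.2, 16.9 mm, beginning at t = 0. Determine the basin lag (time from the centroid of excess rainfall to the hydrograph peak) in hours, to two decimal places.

t_L ≈ 5.56 h

Centroid of excess rainfall: t_c = Σ P_i·t̄_i / ΣP_i = 3.4425 h (block centres at 1.5, 4.5 h).
Hydrograph peak occurs at t = 9 h, so basin lag t_L = 9 − 3.4425 = 5.56 h.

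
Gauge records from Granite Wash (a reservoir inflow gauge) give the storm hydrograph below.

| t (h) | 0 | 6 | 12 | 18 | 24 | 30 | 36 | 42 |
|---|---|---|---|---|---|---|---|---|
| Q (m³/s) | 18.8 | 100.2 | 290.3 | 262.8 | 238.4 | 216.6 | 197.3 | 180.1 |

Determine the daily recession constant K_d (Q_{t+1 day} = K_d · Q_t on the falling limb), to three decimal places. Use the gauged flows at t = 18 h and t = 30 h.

Between t = 18 h and t = 30 h the flow falls from 262.8 to 216.6 m³/s over 2×6 h = 12 h.
Per-interval ratio K = (216.6/262.8)^(1/2) = 0.9079; K_d = K^(24/6) = 0.679.

K_d ≈ 0.679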